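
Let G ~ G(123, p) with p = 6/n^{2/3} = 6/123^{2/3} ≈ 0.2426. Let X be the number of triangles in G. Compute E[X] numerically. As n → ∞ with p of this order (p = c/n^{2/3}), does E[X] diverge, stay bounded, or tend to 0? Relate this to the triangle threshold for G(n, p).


Number of potential triangles: C(123, 3) = 302621.
Each occurs with probability p³ ≈ (0.2426)³ ≈ 1.427722e-02.
By linearity: E[X] = C(123, 3)·p³ ≈ 302621 · 1.427722e-02 ≈ 4320.5854.
Since α = 2/3 < 1, p = c/n^{2/3} ≫ 1/n is above the triangle threshold p ~ 1/n. Asymptotically E[X] ~ (c³/6)·n^{3(1−α)} = (6³/6)·n^{1} → ∞; triangles are abundant w.h.p.

E[X] ≈ 4320.5854; in regime p = Θ(1/n^{2/3}) E[X] diverges (above the triangle threshold p ~ 1/n).


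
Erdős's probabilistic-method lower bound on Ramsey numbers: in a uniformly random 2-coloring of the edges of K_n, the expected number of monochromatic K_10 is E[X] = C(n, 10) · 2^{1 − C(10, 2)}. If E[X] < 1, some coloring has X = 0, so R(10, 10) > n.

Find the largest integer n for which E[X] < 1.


We need C(n, 10) · 2^{1 − 45} < 1, i.e. C(n, 10) < 2^{45 − 1} = 17592186044416.
Check values of n near the boundary:
  n = 99: C(99, 10) = 15579278510796; 15579278510796 < 17592186044416? YES
  n = 100: C(100, 10) = 17310309456440; 17310309456440 < 17592186044416? YES
  n = 101: C(101, 10) = 19212541264840; 19212541264840 < 17592186044416? NO
The largest n with C(n, 10) < 17592186044416 is n = 100 (where E[X] = 2163788682055/2199023255552 ≈ 0.983977). Hence R(10, 10) > 100, i.e. R(10, 10) ≥ 101.

Largest n = 100; hence R(10, 10) > 100.


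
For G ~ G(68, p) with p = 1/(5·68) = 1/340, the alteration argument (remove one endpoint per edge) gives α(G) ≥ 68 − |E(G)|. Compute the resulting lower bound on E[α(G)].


E[|E(G)|] = C(68, 2)·p = 2278 · (1/340) = 67/10.
E[α(G)] ≥ n − E[|E(G)|] = 68 − 67/10 = 613/10.
Numerically: ≈ 61.300.
(This is only a lower bound; the true E[α(G)] may be larger.)

E[α(G)] ≥ 613/10 ≈ 61.300.


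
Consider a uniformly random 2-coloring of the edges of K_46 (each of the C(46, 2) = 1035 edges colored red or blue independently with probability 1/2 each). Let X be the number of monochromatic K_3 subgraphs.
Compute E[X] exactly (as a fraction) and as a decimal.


Let X = Σ_S X_S over the C(46, 3) = 15180 subsets S of size 3, where X_S = 1 if the K_3 on S is monochromatic.
For a fixed S, the K_3 on S has C(3, 2) = 3 edges. P[all 3 edges red] = (1/2)^3, and likewise for blue, so P[monochromatic] = 2·(1/2)^3 = 2^{1 − 3} = 1/4.
By linearity: E[X] = C(46, 3) · 2^{1 − 3} = 15180 · 1/4 = 3795.
Numerically: E[X] ≈ 3795.000.

E[X] = C(46,3)·2^(1−C(3,2)) = 3795 ≈ 3795.000.


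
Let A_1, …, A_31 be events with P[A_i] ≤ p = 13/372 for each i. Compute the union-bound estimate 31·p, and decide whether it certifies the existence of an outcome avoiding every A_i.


Union bound: P[∪_{i=1}^{31} A_i] ≤ Σ_i P[A_i] ≤ 31·p = 31·(13/372) = 13/12.
Numerically: 13/12 ≈ 1.0833.
Is 13/12 < 1? NO.
Since the bound 13/12 is ≥ 1, the union bound is uninformative here; it does NOT by itself certify existence.

31·p = 13/12 ≈ 1.0833; existence NOT certified by the union bound.


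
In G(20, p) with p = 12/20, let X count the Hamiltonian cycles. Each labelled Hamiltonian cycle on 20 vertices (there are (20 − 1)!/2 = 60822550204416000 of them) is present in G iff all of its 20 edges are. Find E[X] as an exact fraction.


K_20 has (20 − 1)!/2 = 60822550204416000 labelled Hamiltonian cycles.
For each such Hamiltonian cycle H, let X_H = 1 if all 20 edges of H are present in G. Then P[X_H = 1] = p^{20} = (3/5)^{20} = 3486784401/95367431640625.
Summing the indicators: E[X] = Σ_H E[X_H] = 60822550204416000 · p^{20} = 60822550204416000 · 3486784401/95367431640625 = 1696600954254376560918528/762939453125.
Numerically: E[X] ≈ 2.224e+12.

E[X] = 60822550204416000 · (3/5)^{20} = 1696600954254376560918528/762939453125 ≈ 2.224e+12.


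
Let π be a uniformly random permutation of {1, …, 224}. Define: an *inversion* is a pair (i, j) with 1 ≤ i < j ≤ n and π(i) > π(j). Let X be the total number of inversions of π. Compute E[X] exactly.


Write X = Σ X_I over the C(224, 2) = 24976 pairs i < j, with X_I the indicator of one inversion.
There are 24976 indicators.
For each fixed pair i < j, the values π(i) and π(j) are two distinct elements of {1, …, 224} in uniformly random order; by symmetry P[π(i) > π(j)] = 1/2.
By linearity: E[X] = 24976 · (1/2) = C(224, 2) · (1/2) = 24976/2 = 12488 ≈ 12488.000000.

E[X] = 12488 = 12488.000000.


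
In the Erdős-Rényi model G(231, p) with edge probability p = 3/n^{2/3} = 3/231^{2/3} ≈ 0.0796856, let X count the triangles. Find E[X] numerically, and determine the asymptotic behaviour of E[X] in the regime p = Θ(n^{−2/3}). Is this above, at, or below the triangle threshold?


Number of potential triangles: C(231, 3) = 2027795.
Each occurs with probability p³ ≈ (0.0796856)³ ≈ 5.05987519e-04.
By linearity: E[X] = C(231, 3)·p³ ≈ 2027795 · 5.05987519e-04 ≈ 1026.038961.
Since α = 2/3 < 1, p = c/n^{2/3} ≫ 1/n is above the triangle threshold p ~ 1/n. Asymptotically E[X] ~ (c³/6)·n^{3(1−α)} = (3³/6)·n^{1} → ∞; triangles are abundant w.h.p.

E[X] ≈ 1026.038961; in regime p = Θ(1/n^{2/3}) E[X] diverges (above the triangle threshold p ~ 1/n).


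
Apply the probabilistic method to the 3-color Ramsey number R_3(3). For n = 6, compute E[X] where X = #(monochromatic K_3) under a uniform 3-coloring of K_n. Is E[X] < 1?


E[X] = C(6, 3) · 3^{1 − 3} = 20 · 3^{−2} = 20/9.
As a reduced fraction: E[X] = 20/9 ≈ 2.2222.
Is E[X] < 1? NO.
Since E[X] ≥ 1, the first-moment bound is inconclusive at n = 6; it does NOT by itself certify R_3(3) > 6.

E[X] = 20/9 ≈ 2.2222; E[X] ≥ 1; first-moment method inconclusive here.


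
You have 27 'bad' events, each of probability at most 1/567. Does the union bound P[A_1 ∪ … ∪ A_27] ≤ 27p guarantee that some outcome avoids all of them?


Union bound: P[∪_{i=1}^{27} A_i] ≤ Σ_i P[A_i] ≤ 27·p = 27·(1/567) = 1/21.
Numerically: 1/21 ≈ 0.048.
Is 1/21 < 1? YES.
Since P[∪ A_i] ≤ 1/21 < 1, the complement has P[∩ A_i^c] ≥ 1 − 1/21 = 20/21 > 0, so some outcome avoids every A_i.

27·p = 1/21 ≈ 0.048; existence CERTIFIED by the union bound.


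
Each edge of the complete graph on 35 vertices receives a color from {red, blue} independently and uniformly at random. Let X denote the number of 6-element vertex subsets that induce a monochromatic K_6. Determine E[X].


Let X = Σ_S X_S over the C(35, 6) = 1623160 subsets S of size 6, where X_S = 1 if the K_6 on S is monochromatic.
For a fixed S, the K_6 on S has C(6, 2) = 15 edges. P[all 15 edges red] = (1/2)^15, and likewise for blue, so P[monochromatic] = 2·(1/2)^15 = 2^{1 − 15} = 1/16384.
By linearity of expectation: E[X] = C(35, 6) · 2^{1 − 15} = 1623160 · 1/16384 = 202895/2048.
Numerically: E[X] ≈ 99.0698.

E[X] = C(35,6)·2^(1−C(6,2)) = 202895/2048 ≈ 99.0698.


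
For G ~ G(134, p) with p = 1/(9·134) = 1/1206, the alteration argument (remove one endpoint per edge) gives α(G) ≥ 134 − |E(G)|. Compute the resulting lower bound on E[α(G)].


E[|E(G)|] = C(134, 2)·p = 8911 · (1/1206) = 133/18.
E[α(G)] ≥ n − E[|E(G)|] = 134 − 133/18 = 2279/18.
Numerically: ≈ 126.611.
(This is only a lower bound; the true E[α(G)] may be larger.)

E[α(G)] ≥ 2279/18 ≈ 126.611.


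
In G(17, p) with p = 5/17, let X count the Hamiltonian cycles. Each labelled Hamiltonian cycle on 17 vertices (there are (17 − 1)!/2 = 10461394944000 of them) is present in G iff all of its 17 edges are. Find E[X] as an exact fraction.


K_17 has (17 − 1)!/2 = 10461394944000 labelled Hamiltonian cycles.
For each such Hamiltonian cycle H, let X_H = 1 if all 17 edges of H are present in G. Then P[X_H = 1] = p^{17} = (5/17)^{17} = 762939453125/827240261886336764177.
By linearity of expectation: E[X] = Σ_H E[X_H] = 10461394944000 · p^{17} = 10461394944000 · 762939453125/827240261886336764177 = 7981410937500000000000000/827240261886336764177.
Numerically: E[X] ≈ 9.65e+03.

E[X] = 10461394944000 · (5/17)^{17} = 7981410937500000000000000/827240261886336764177 ≈ 9.65e+03.


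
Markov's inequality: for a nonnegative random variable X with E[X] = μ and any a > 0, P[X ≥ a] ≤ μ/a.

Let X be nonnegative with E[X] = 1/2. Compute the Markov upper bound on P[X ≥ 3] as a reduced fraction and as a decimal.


μ = E[X] = 1/2, a = 3.
Markov: P[X ≥ 3] ≤ μ/a = (1/2)/3 = 1/6.
Numerically: ≈ 0.167.
(Since a = 3 > μ = 0.500, the bound 1/6 is < 1 and informative.)

P[X ≥ 3] ≤ 1/6 ≈ 0.167.


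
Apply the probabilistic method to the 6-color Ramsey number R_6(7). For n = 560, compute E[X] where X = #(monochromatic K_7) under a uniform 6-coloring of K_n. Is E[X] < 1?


E[X] = C(560, 7) · 6^{1 − 21} = 3300169391659920 · 6^{−20} = 3300169391659920/3656158440062976.
As a reduced fraction: E[X] = 68753528992915/76169967501312 ≈ 0.9026330.
Is E[X] < 1? YES.
Since E[X] < 1, there exists a 6-coloring of K_{560} with no monochromatic K_7; hence R_6(7) > 560.

E[X] = 68753528992915/76169967501312 ≈ 0.9026330; E[X] < 1, so R_6(7) > 560.


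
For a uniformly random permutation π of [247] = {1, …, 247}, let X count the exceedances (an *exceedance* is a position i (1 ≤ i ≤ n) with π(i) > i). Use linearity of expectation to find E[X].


Write X = Σ_{i=1}^{247} X_i, where X_i = 1_{π(i) > i}.
For each fixed i, π(i) is uniform over {1, …, 247} (marginal of a uniform permutation), so P[π(i) > i] = (n − i)/n. Summing: Σ_{i=1}^{247} (n − i)/n = (0 + 1 + … + 246)/247 = 247(247 − 1)/(2·247) = (247 − 1)/2.
Hence E[X] = Σ_{i=1}^{247} (247 − i)/247 = 123 ≈ 123.0000.

E[X] = 123 = 123.0000.


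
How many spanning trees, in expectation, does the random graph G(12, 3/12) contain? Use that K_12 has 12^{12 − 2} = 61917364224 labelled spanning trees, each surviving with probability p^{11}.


K_12 has 12^{12 − 2} = 61917364224 labelled spanning trees.
For each such spanning tree H, let X_H = 1 if all 11 edges of H are present in G. Then P[X_H = 1] = p^{11} = (1/4)^{11} = 1/4194304.
By linearity of expectation: E[X] = Σ_H E[X_H] = 61917364224 · p^{11} = 61917364224 · 1/4194304 = 59049/4.
Numerically: E[X] ≈ 1.476e+04.

E[X] = 61917364224 · (1/4)^{11} = 59049/4 ≈ 1.476e+04.


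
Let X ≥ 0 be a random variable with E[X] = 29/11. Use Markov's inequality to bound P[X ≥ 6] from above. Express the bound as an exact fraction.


μ = E[X] = 29/11, a = 6.
Markov: P[X ≥ 6] ≤ μ/a = (29/11)/6 = 29/66.
Numerically: ≈ 0.439.
(Since a = 6 > μ = 2.636, the bound 29/66 is < 1 and informative.)

P[X ≥ 6] ≤ 29/66 ≈ 0.439.


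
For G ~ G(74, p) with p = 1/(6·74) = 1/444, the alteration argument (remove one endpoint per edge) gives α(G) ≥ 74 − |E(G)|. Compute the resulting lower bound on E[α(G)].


E[|E(G)|] = C(74, 2)·p = 2701 · (1/444) = 73/12.
E[α(G)] ≥ n − E[|E(G)|] = 74 − 73/12 = 815/12.
Numerically: ≈ 67.917.
(This is only a lower bound; the true E[α(G)] may be larger.)

E[α(G)] ≥ 815/12 ≈ 67.917.


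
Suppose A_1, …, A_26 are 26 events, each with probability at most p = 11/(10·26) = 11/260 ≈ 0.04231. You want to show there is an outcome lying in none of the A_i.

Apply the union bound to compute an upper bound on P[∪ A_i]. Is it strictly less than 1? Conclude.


Union bound: P[∪_{i=1}^{26} A_i] ≤ Σ_i P[A_i] ≤ 26·p = 26·(11/260) = 11/10.
Numerically: 11/10 ≈ 1.10000.
Is 11/10 < 1? NO.
Since the bound 11/10 is ≥ 1, the union bound is uninformative here; it does NOT by itself certify existence.

26·p = 11/10 ≈ 1.10000; existence NOT certified by the union bound.


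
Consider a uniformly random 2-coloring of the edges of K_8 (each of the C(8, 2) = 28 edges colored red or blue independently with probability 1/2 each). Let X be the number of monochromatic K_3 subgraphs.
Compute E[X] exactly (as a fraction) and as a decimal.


Let X = Σ_S X_S over the C(8, 3) = 56 subsets S of size 3, where X_S = 1 if the K_3 on S is monochromatic.
For a fixed S, the K_3 on S has C(3, 2) = 3 edges. P[all 3 edges red] = (1/2)^3, and likewise for blue, so P[monochromatic] = 2·(1/2)^3 = 2^{1 − 3} = 1/4.
By linearity of expectation: E[X] = C(8, 3) · 2^{1 − 3} = 56 · 1/4 = 14.
Numerically: E[X] ≈ 14.0000.

E[X] = C(8,3)·2^(1−C(3,2)) = 14 ≈ 14.0000.


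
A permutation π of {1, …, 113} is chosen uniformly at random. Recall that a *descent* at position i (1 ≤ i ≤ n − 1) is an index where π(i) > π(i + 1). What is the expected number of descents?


Write X = Σ X_I over i = 1, …, 112, with X_I the indicator of one descent.
There are 112 indicators.
For each fixed i, the pair (π(i), π(i+1)) is a uniformly random ordered pair of distinct values from {1, …, 113}; by symmetry P[π(i) > π(i+1)] = 1/2.
By linearity: E[X] = 112 · (1/2) = (113 − 1) · (1/2) = 56 ≈ 56.00000.

E[X] = 56 = 56.00000.


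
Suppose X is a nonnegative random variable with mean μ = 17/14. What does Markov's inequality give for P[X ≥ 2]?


μ = E[X] = 17/14, a = 2.
Markov: P[X ≥ 2] ≤ μ/a = (17/14)/2 = 17/28.
Numerically: ≈ 0.60714.
(Since a = 2 > μ = 1.21429, the bound 17/28 is < 1 and informative.)

P[X ≥ 2] ≤ 17/28 ≈ 0.60714.


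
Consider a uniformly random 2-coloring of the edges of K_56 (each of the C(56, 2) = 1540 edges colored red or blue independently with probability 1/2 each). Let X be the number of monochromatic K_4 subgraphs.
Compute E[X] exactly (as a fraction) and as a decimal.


Let X = Σ_S X_S over the C(56, 4) = 367290 subsets S of size 4, where X_S = 1 if the K_4 on S is monochromatic.
For a fixed S, the K_4 on S has C(4, 2) = 6 edges. P[all 6 edges red] = (1/2)^6, and likewise for blue, so P[monochromatic] = 2·(1/2)^6 = 2^{1 − 6} = 1/32.
By linearity of expectation: E[X] = C(56, 4) · 2^{1 − 6} = 367290 · 1/32 = 183645/16.
Numerically: E[X] ≈ 11477.812.

E[X] = C(56,4)·2^(1−C(4,2)) = 183645/16 ≈ 11477.812.


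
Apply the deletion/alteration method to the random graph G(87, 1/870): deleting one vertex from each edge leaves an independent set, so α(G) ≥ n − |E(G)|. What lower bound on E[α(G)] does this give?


E[|E(G)|] = C(87, 2)·p = 3741 · (1/870) = 43/10.
E[α(G)] ≥ n − E[|E(G)|] = 87 − 43/10 = 827/10.
Numerically: ≈ 82.7000.
(This is only a lower bound; the true E[α(G)] may be larger.)

E[α(G)] ≥ 827/10 ≈ 82.7000.


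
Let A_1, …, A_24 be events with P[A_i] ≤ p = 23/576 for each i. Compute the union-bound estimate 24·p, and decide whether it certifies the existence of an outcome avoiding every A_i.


Union bound: P[∪_{i=1}^{24} A_i] ≤ Σ_i P[A_i] ≤ 24·p = 24·(23/576) = 23/24.
Numerically: 23/24 ≈ 0.95833.
Is 23/24 < 1? YES.
Since P[∪ A_i] ≤ 23/24 < 1, the complement has P[∩ A_i^c] ≥ 1 − 23/24 = 1/24 > 0, so some outcome avoids every A_i.

24·p = 23/24 ≈ 0.95833; existence CERTIFIED by the union bound.


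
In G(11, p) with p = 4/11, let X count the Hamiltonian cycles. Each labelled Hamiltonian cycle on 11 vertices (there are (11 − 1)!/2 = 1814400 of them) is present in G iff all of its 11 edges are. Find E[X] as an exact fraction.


K_11 has (11 − 1)!/2 = 1814400 labelled Hamiltonian cycles.
For each such Hamiltonian cycle H, let X_H = 1 if all 11 edges of H are present in G. Then P[X_H = 1] = p^{11} = (4/11)^{11} = 4194304/285311670611.
By linearity of expectation: E[X] = Σ_H E[X_H] = 1814400 · p^{11} = 1814400 · 4194304/285311670611 = 7610145177600/285311670611.
Numerically: E[X] ≈ 26.67.

E[X] = 1814400 · (4/11)^{11} = 7610145177600/285311670611 ≈ 26.67.


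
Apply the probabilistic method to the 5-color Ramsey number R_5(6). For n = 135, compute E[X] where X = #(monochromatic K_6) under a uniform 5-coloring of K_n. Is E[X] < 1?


E[X] = C(135, 6) · 5^{1 − 15} = 7511839335 · 5^{−14} = 7511839335/6103515625.
As a reduced fraction: E[X] = 1502367867/1220703125 ≈ 1.23074.
Is E[X] < 1? NO.
Since E[X] ≥ 1, the first-moment bound is inconclusive at n = 135; it does NOT by itself certify R_5(6) > 135.

E[X] = 1502367867/1220703125 ≈ 1.23074; E[X] ≥ 1; first-moment method inconclusive here.


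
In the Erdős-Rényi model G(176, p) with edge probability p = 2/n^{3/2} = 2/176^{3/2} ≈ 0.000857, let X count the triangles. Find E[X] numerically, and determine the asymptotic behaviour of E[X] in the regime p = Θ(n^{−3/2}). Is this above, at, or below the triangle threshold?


Number of potential triangles: C(176, 3) = 893200.
Each occurs with probability p³ ≈ (0.000857)³ ≈ 6.28468e-10.
By linearity: E[X] = C(176, 3)·p³ ≈ 893200 · 6.28468e-10 ≈ 0.001.
Since α = 3/2 > 1, p = c/n^{3/2} = o(1/n) is below the triangle threshold p ~ 1/n. Asymptotically E[X] ~ (c³/6)·n^{3(1−α)} = (2³/6)·n^{-1.5} → 0, so by Markov's inequality G has no triangles w.h.p.

E[X] ≈ 0.001; in regime p = Θ(1/n^{3/2}) E[X] tends to 0 (below the triangle threshold p ~ 1/n).


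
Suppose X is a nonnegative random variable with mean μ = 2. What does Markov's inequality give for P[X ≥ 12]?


μ = E[X] = 2, a = 12.
Markov: P[X ≥ 12] ≤ μ/a = (2)/12 = 1/6.
Numerically: ≈ 0.166667.
(Since a = 12 > μ = 2.000000, the bound 1/6 is < 1 and informative.)

P[X ≥ 12] ≤ 1/6 ≈ 0.166667.


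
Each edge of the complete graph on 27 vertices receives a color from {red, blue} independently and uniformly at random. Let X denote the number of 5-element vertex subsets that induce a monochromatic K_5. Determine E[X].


Let X = Σ_S X_S over the C(27, 5) = 80730 subsets S of size 5, where X_S = 1 if the K_5 on S is monochromatic.
For a fixed S, the K_5 on S has C(5, 2) = 10 edges. P[all 10 edges red] = (1/2)^10, and likewise for blue, so P[monochromatic] = 2·(1/2)^10 = 2^{1 − 10} = 1/512.
By linearity: E[X] = C(27, 5) · 2^{1 − 10} = 80730 · 1/512 = 40365/256.
Numerically: E[X] ≈ 157.67578.

E[X] = C(27,5)·2^(1−C(5,2)) = 40365/256 ≈ 157.67578.


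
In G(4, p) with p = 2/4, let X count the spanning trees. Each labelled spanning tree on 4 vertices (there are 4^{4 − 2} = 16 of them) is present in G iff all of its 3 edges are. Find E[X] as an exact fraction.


K_4 has 4^{4 − 2} = 16 labelled spanning trees.
For each such spanning tree H, let X_H = 1 if all 3 edges of H are present in G. Then P[X_H = 1] = p^{3} = (1/2)^{3} = 1/8.
By linearity: E[X] = Σ_H E[X_H] = 16 · p^{3} = 16 · 1/8 = 2.
Numerically: E[X] ≈ 2.

E[X] = 16 · (1/2)^{3} = 2 ≈ 2.


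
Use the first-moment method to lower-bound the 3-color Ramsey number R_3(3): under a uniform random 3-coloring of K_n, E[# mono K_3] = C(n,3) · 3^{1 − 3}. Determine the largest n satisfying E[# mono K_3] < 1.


We need C(n, 3) · 3^{1 − 3} < 1, i.e. C(n, 3) < 3^{3 − 1} = 9.
Check values of n near the boundary:
  n = 3: C(3, 3) = 1; 1 < 9? YES
  n = 4: C(4, 3) = 4; 4 < 9? YES
  n = 5: C(5, 3) = 10; 10 < 9? NO
The largest n with C(n, 3) < 9 is n = 4 (where E[X] = 4/9 ≈ 0.444444). Hence R_3(3) > 4, i.e. R_3(3) ≥ 5.

Largest n = 4; hence R_3(3) > 4.


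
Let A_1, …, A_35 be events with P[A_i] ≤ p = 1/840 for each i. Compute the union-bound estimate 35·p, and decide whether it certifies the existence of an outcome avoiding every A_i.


Union bound: P[∪_{i=1}^{35} A_i] ≤ Σ_i P[A_i] ≤ 35·p = 35·(1/840) = 1/24.
Numerically: 1/24 ≈ 0.04167.
Is 1/24 < 1? YES.
Since P[∪ A_i] ≤ 1/24 < 1, the complement has P[∩ A_i^c] ≥ 1 − 1/24 = 23/24 > 0, so some outcome avoids every A_i.

35·p = 1/24 ≈ 0.04167; existence CERTIFIED by the union bound.


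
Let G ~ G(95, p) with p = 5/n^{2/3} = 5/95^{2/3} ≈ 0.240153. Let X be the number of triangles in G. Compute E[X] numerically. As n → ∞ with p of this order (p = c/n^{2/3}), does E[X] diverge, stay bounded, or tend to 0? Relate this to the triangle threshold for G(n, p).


Number of potential triangles: C(95, 3) = 138415.
Each occurs with probability p³ ≈ (0.240153)³ ≈ 1.38504155e-02.
By linearity: E[X] = C(95, 3)·p³ ≈ 138415 · 1.38504155e-02 ≈ 1917.105263.
Since α = 2/3 < 1, p = c/n^{2/3} ≫ 1/n is above the triangle threshold p ~ 1/n. Asymptotically E[X] ~ (c³/6)·n^{3(1−α)} = (5³/6)·n^{1} → ∞; triangles are abundant w.h.p.

E[X] ≈ 1917.105263; in regime p = Θ(1/n^{2/3}) E[X] diverges (above the triangle threshold p ~ 1/n).


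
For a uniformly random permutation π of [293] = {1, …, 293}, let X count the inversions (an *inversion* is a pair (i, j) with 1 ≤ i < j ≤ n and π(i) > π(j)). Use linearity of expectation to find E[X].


Write X = Σ X_I over the C(293, 2) = 42778 pairs i < j, with X_I the indicator of one inversion.
There are 42778 indicators.
For each fixed pair i < j, the values π(i) and π(j) are two distinct elements of {1, …, 293} in uniformly random order; by symmetry P[π(i) > π(j)] = 1/2.
By linearity: E[X] = 42778 · (1/2) = C(293, 2) · (1/2) = 42778/2 = 21389 ≈ 21389.00000.

E[X] = 21389 = 21389.00000.


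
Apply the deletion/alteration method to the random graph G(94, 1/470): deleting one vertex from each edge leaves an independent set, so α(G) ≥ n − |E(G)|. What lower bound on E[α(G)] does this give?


E[|E(G)|] = C(94, 2)·p = 4371 · (1/470) = 93/10.
E[α(G)] ≥ n − E[|E(G)|] = 94 − 93/10 = 847/10.
Numerically: ≈ 84.700000.
(This is only a lower bound; the true E[α(G)] may be larger.)

E[α(G)] ≥ 847/10 ≈ 84.700000.


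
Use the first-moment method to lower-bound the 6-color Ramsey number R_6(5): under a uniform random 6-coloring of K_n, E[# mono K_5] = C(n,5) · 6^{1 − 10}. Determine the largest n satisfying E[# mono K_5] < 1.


We need C(n, 5) · 6^{1 − 10} < 1, i.e. C(n, 5) < 6^{10 − 1} = 10077696.
Check values of n near the boundary:
  n = 63: C(63, 5) = 7028847; 7028847 < 10077696? YES
  n = 64: C(64, 5) = 7624512; 7624512 < 10077696? YES
  n = 65: C(65, 5) = 8259888; 8259888 < 10077696? YES
  n = 66: C(66, 5) = 8936928; 8936928 < 10077696? YES
  n = 67: C(67, 5) = 9657648; 9657648 < 10077696? YES
  n = 68: C(68, 5) = 10424128; 10424128 < 10077696? NO
The largest n with C(n, 5) < 10077696 is n = 67 (where E[X] = 67067/69984 ≈ 0.958). Hence R_6(5) > 67, i.e. R_6(5) ≥ 68.

Largest n = 67; hence R_6(5) > 67.


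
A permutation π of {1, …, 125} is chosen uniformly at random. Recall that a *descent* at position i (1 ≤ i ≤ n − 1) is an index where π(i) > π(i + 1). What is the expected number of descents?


Write X = Σ X_I over i = 1, …, 124, with X_I the indicator of one descent.
There are 124 indicators.
For each fixed i, the pair (π(i), π(i+1)) is a uniformly random ordered pair of distinct values from {1, …, 125}; by symmetry P[π(i) > π(i+1)] = 1/2.
By linearity: E[X] = 124 · (1/2) = (125 − 1) · (1/2) = 62 ≈ 62.000000.

E[X] = 62 = 62.000000.


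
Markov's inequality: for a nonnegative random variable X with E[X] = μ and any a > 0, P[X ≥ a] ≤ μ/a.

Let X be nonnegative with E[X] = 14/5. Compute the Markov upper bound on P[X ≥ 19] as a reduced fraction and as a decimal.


μ = E[X] = 14/5, a = 19.
Markov: P[X ≥ 19] ≤ μ/a = (14/5)/19 = 14/95.
Numerically: ≈ 0.14737.
(Since a = 19 > μ = 2.80000, the bound 14/95 is < 1 and informative.)

P[X ≥ 19] ≤ 14/95 ≈ 0.14737.


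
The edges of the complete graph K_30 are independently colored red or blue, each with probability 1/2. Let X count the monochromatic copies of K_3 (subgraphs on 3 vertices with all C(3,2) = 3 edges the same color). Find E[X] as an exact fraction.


Let X = Σ_S X_S over the C(30, 3) = 4060 subsets S of size 3, where X_S = 1 if the K_3 on S is monochromatic.
For a fixed S, the K_3 on S has C(3, 2) = 3 edges. P[all 3 edges red] = (1/2)^3, and likewise for blue, so P[monochromatic] = 2·(1/2)^3 = 2^{1 − 3} = 1/4.
By linearity of expectation: E[X] = C(30, 3) · 2^{1 − 3} = 4060 · 1/4 = 1015.
Numerically: E[X] ≈ 1015.000000.

E[X] = C(30,3)·2^(1−C(3,2)) = 1015 ≈ 1015.000000.


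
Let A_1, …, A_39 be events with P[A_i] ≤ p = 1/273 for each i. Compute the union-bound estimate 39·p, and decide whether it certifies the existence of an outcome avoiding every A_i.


Union bound: P[∪_{i=1}^{39} A_i] ≤ Σ_i P[A_i] ≤ 39·p = 39·(1/273) = 1/7.
Numerically: 1/7 ≈ 0.1428571.
Is 1/7 < 1? YES.
Since P[∪ A_i] ≤ 1/7 < 1, the complement has P[∩ A_i^c] ≥ 1 − 1/7 = 6/7 > 0, so some outcome avoids every A_i.

39·p = 1/7 ≈ 0.1428571; existence CERTIFIED by the union bound.


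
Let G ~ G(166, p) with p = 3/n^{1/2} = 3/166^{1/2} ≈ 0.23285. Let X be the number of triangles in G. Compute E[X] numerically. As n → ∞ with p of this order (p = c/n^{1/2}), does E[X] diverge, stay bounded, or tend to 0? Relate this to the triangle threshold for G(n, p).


Number of potential triangles: C(166, 3) = 748660.
Each occurs with probability p³ ≈ (0.23285)³ ≈ 1.2624135e-02.
By linearity: E[X] = C(166, 3)·p³ ≈ 748660 · 1.2624135e-02 ≈ 9451.18495.
Since α = 1/2 < 1, p = c/n^{1/2} ≫ 1/n is above the triangle threshold p ~ 1/n. Asymptotically E[X] ~ (c³/6)·n^{3(1−α)} = (3³/6)·n^{1.5} → ∞; triangles are abundant w.h.p.

E[X] ≈ 9451.18495; in regime p = Θ(1/n^{1/2}) E[X] diverges (above the triangle threshold p ~ 1/n).


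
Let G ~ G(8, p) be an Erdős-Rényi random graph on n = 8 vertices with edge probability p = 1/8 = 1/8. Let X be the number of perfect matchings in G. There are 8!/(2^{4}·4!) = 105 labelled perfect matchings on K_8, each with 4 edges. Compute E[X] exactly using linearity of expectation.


K_8 has 8!/(2^{4}·4!) = 105 labelled perfect matchings.
For each such perfect matching H, let X_H = 1 if all 4 edges of H are present in G. Then P[X_H = 1] = p^{4} = (1/8)^{4} = 1/4096.
Summing the indicators: E[X] = Σ_H E[X_H] = 105 · p^{4} = 105 · 1/4096 = 105/4096.
Numerically: E[X] ≈ 0.025635.

E[X] = 105 · (1/8)^{4} = 105/4096 ≈ 0.025635.


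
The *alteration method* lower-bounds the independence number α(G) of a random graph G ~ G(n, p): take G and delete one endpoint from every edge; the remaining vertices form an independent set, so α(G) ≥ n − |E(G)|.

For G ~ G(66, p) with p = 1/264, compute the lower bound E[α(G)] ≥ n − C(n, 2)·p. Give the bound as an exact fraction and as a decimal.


E[|E(G)|] = C(66, 2)·p = 2145 · (1/264) = 65/8.
E[α(G)] ≥ n − E[|E(G)|] = 66 − 65/8 = 463/8.
Numerically: ≈ 57.875.
(This is only a lower bound; the true E[α(G)] may be larger.)

E[α(G)] ≥ 463/8 ≈ 57.875.


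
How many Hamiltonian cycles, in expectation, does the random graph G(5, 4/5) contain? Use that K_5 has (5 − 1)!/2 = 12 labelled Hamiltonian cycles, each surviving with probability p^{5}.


K_5 has (5 − 1)!/2 = 12 labelled Hamiltonian cycles.
For each such Hamiltonian cycle H, let X_H = 1 if all 5 edges of H are present in G. Then P[X_H = 1] = p^{5} = (4/5)^{5} = 1024/3125.
By linearity of expectation: E[X] = Σ_H E[X_H] = 12 · p^{5} = 12 · 1024/3125 = 12288/3125.
Numerically: E[X] ≈ 3.93.

E[X] = 12 · (4/5)^{5} = 12288/3125 ≈ 3.93.


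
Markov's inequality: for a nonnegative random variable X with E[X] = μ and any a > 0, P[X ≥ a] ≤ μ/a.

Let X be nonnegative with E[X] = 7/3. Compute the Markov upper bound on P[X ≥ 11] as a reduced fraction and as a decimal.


μ = E[X] = 7/3, a = 11.
Markov: P[X ≥ 11] ≤ μ/a = (7/3)/11 = 7/33.
Numerically: ≈ 0.21212.
(Since a = 11 > μ = 2.33333, the bound 7/33 is < 1 and informative.)

P[X ≥ 11] ≤ 7/33 ≈ 0.21212.


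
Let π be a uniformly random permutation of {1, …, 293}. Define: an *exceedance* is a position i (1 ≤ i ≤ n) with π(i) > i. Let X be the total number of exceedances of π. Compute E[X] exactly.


Write X = Σ_{i=1}^{293} X_i, where X_i = 1_{π(i) > i}.
For each fixed i, π(i) is uniform over {1, …, 293} (marginal of a uniform permutation), so P[π(i) > i] = (n − i)/n. Summing: Σ_{i=1}^{293} (n − i)/n = (0 + 1 + … + 292)/293 = 293(293 − 1)/(2·293) = (293 − 1)/2.
Hence E[X] = Σ_{i=1}^{293} (293 − i)/293 = 146 ≈ 146.0000.

E[X] = 146 = 146.0000.


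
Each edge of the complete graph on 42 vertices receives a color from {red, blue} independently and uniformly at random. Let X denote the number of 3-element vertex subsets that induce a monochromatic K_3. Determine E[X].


Let X = Σ_S X_S over the C(42, 3) = 11480 subsets S of size 3, where X_S = 1 if the K_3 on S is monochromatic.
For a fixed S, the K_3 on S has C(3, 2) = 3 edges. P[all 3 edges red] = (1/2)^3, and likewise for blue, so P[monochromatic] = 2·(1/2)^3 = 2^{1 − 3} = 1/4.
By linearity of expectation: E[X] = C(42, 3) · 2^{1 − 3} = 11480 · 1/4 = 2870.
Numerically: E[X] ≈ 2870.000000.

E[X] = C(42,3)·2^(1−C(3,2)) = 2870 ≈ 2870.000000.


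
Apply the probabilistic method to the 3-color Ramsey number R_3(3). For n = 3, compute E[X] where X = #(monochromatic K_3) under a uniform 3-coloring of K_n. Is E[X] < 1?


E[X] = C(3, 3) · 3^{1 − 3} = 1 · 3^{−2} = 1/9.
As a reduced fraction: E[X] = 1/9 ≈ 0.1111.
Is E[X] < 1? YES.
Since E[X] < 1, there exists a 3-coloring of K_{3} with no monochromatic K_3; hence R_3(3) > 3.

E[X] = 1/9 ≈ 0.1111; E[X] < 1, so R_3(3) > 3.


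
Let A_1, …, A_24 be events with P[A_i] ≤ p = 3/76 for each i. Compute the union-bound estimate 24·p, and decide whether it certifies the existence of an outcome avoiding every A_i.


Union bound: P[∪_{i=1}^{24} A_i] ≤ Σ_i P[A_i] ≤ 24·p = 24·(3/76) = 18/19.
Numerically: 18/19 ≈ 0.9474.
Is 18/19 < 1? YES.
Since P[∪ A_i] ≤ 18/19 < 1, the complement has P[∩ A_i^c] ≥ 1 − 18/19 = 1/19 > 0, so some outcome avoids every A_i.

24·p = 18/19 ≈ 0.9474; existence CERTIFIED by the union bound.


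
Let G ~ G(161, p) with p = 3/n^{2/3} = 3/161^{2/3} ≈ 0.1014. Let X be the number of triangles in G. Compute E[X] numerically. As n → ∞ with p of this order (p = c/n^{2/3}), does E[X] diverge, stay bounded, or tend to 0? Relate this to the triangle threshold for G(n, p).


Number of potential triangles: C(161, 3) = 682640.
Each occurs with probability p³ ≈ (0.1014)³ ≈ 1.041626e-03.
By linearity: E[X] = C(161, 3)·p³ ≈ 682640 · 1.041626e-03 ≈ 711.0559.
Since α = 2/3 < 1, p = c/n^{2/3} ≫ 1/n is above the triangle threshold p ~ 1/n. Asymptotically E[X] ~ (c³/6)·n^{3(1−α)} = (3³/6)·n^{1} → ∞; triangles are abundant w.h.p.

E[X] ≈ 711.0559; in regime p = Θ(1/n^{2/3}) E[X] diverges (above the triangle threshold p ~ 1/n).


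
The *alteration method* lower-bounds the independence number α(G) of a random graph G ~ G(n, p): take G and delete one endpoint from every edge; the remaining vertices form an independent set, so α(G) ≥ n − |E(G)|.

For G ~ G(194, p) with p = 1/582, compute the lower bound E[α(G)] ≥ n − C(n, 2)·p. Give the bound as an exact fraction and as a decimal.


E[|E(G)|] = C(194, 2)·p = 18721 · (1/582) = 193/6.
E[α(G)] ≥ n − E[|E(G)|] = 194 − 193/6 = 971/6.
Numerically: ≈ 161.8333.
(This is only a lower bound; the true E[α(G)] may be larger.)

E[α(G)] ≥ 971/6 ≈ 161.8333.


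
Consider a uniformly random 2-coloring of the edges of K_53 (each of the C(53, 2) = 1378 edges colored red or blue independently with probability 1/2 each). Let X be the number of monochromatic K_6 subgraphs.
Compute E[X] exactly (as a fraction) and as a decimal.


Let X = Σ_S X_S over the C(53, 6) = 22957480 subsets S of size 6, where X_S = 1 if the K_6 on S is monochromatic.
For a fixed S, the K_6 on S has C(6, 2) = 15 edges. P[all 15 edges red] = (1/2)^15, and likewise for blue, so P[monochromatic] = 2·(1/2)^15 = 2^{1 − 15} = 1/16384.
Summing: E[X] = C(53, 6) · 2^{1 − 15} = 22957480 · 1/16384 = 2869685/2048.
Numerically: E[X] ≈ 1401.213379.

E[X] = C(53,6)·2^(1−C(6,2)) = 2869685/2048 ≈ 1401.213379.


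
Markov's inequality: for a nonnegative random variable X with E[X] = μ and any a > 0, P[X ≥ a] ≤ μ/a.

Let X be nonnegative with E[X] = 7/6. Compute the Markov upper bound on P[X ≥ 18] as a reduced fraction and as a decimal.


μ = E[X] = 7/6, a = 18.
Markov: P[X ≥ 18] ≤ μ/a = (7/6)/18 = 7/108.
Numerically: ≈ 0.065.
(Since a = 18 > μ = 1.167, the bound 7/108 is < 1 and informative.)

P[X ≥ 18] ≤ 7/108 ≈ 0.065.


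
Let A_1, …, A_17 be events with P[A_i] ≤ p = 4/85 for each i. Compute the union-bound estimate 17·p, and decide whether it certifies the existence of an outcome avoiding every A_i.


Union bound: P[∪_{i=1}^{17} A_i] ≤ Σ_i P[A_i] ≤ 17·p = 17·(4/85) = 4/5.
Numerically: 4/5 ≈ 0.80000.
Is 4/5 < 1? YES.
Since P[∪ A_i] ≤ 4/5 < 1, the complement has P[∩ A_i^c] ≥ 1 − 4/5 = 1/5 > 0, so some outcome avoids every A_i.

17·p = 4/5 ≈ 0.80000; existence CERTIFIED by the union bound.


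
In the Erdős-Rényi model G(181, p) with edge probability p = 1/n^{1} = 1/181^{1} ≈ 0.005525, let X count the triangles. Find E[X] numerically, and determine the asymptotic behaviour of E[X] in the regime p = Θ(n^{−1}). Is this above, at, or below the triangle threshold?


Number of potential triangles: C(181, 3) = 971970.
Each occurs with probability p³ ≈ (0.005525)³ ≈ 1.686414e-07.
By linearity: E[X] = C(181, 3)·p³ ≈ 971970 · 1.686414e-07 ≈ 0.1639.
Here α = 1, so p = 1/n is exactly at the triangle threshold p ~ 1/n. Asymptotically E[X] → c³/6 = 1³/6 = 1/6 ≈ 0.1667, a bounded constant. In this regime the triangle count is asymptotically Poisson(c³/6).

E[X] ≈ 0.1639; in regime p = Θ(1/n^{1}) E[X] stays bounded (at the triangle threshold p ~ 1/n).


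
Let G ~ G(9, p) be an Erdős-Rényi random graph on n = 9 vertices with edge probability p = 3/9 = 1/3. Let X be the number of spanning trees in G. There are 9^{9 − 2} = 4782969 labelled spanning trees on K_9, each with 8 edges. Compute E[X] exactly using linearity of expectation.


K_9 has 9^{9 − 2} = 4782969 labelled spanning trees.
For each such spanning tree H, let X_H = 1 if all 8 edges of H are present in G. Then P[X_H = 1] = p^{8} = (1/3)^{8} = 1/6561.
By linearity: E[X] = Σ_H E[X_H] = 4782969 · p^{8} = 4782969 · 1/6561 = 729.
Numerically: E[X] ≈ 729.

E[X] = 4782969 · (1/3)^{8} = 729 ≈ 729.


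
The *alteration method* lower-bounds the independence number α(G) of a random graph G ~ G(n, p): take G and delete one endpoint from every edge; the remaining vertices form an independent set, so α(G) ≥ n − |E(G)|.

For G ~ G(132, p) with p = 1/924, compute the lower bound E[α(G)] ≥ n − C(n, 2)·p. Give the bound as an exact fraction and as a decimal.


E[|E(G)|] = C(132, 2)·p = 8646 · (1/924) = 131/14.
E[α(G)] ≥ n − E[|E(G)|] = 132 − 131/14 = 1717/14.
Numerically: ≈ 122.64286.
(This is only a lower bound; the true E[α(G)] may be larger.)

E[α(G)] ≥ 1717/14 ≈ 122.64286.


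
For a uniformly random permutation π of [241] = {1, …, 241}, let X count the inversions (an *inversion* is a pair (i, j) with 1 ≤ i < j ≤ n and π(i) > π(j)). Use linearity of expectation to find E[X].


Write X = Σ X_I over the C(241, 2) = 28920 pairs i < j, with X_I the indicator of one inversion.
There are 28920 indicators.
For each fixed pair i < j, the values π(i) and π(j) are two distinct elements of {1, …, 241} in uniformly random order; by symmetry P[π(i) > π(j)] = 1/2.
By linearity: E[X] = 28920 · (1/2) = C(241, 2) · (1/2) = 28920/2 = 14460 ≈ 14460.000000.

E[X] = 14460 = 14460.000000.


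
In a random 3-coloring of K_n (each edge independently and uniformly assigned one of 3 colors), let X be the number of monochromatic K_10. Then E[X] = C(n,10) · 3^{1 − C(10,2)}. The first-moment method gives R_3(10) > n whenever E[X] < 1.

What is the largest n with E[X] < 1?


We need C(n, 10) · 3^{1 − 45} < 1, i.e. C(n, 10) < 3^{45 − 1} = 984770902183611232881.
Check values of n near the boundary:
  n = 568: C(568, 10) = 889446337783744949208; 889446337783744949208 < 984770902183611232881? YES
  n = 569: C(569, 10) = 905357721286137524328; 905357721286137524328 < 984770902183611232881? YES
  n = 570: C(570, 10) = 921524823451961408691; 921524823451961408691 < 984770902183611232881? YES
  n = 571: C(571, 10) = 937951290893172842001; 937951290893172842001 < 984770902183611232881? YES
  n = 572: C(572, 10) = 954640815642161682606; 954640815642161682606 < 984770902183611232881? YES
  n = 573: C(573, 10) = 971597135635805762226; 971597135635805762226 < 984770902183611232881? YES
  n = 574: C(574, 10) = 988824035203816502691; 988824035203816502691 < 984770902183611232881? NO
The largest n with C(n, 10) < 984770902183611232881 is n = 573 (where E[X] = 35985079097622435638/36472996377170786403 ≈ 0.9866225). Hence R_3(10) > 573, i.e. R_3(10) ≥ 574.

Largest n = 573; hence R_3(10) > 573.


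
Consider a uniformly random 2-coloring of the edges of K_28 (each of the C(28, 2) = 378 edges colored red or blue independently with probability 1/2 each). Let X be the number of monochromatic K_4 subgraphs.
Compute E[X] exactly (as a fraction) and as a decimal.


Let X = Σ_S X_S over the C(28, 4) = 20475 subsets S of size 4, where X_S = 1 if the K_4 on S is monochromatic.
For a fixed S, the K_4 on S has C(4, 2) = 6 edges. P[all 6 edges red] = (1/2)^6, and likewise for blue, so P[monochromatic] = 2·(1/2)^6 = 2^{1 − 6} = 1/32.
By linearity: E[X] = C(28, 4) · 2^{1 − 6} = 20475 · 1/32 = 20475/32.
Numerically: E[X] ≈ 639.844.

E[X] = C(28,4)·2^(1−C(4,2)) = 20475/32 ≈ 639.844.


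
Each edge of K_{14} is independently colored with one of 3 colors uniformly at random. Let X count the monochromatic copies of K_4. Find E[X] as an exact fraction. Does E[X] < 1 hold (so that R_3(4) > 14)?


E[X] = C(14, 4) · 3^{1 − 6} = 1001 · 3^{−5} = 1001/243.
As a reduced fraction: E[X] = 1001/243 ≈ 4.119342.
Is E[X] < 1? NO.
Since E[X] ≥ 1, the first-moment bound is inconclusive at n = 14; it does NOT by itself certify R_3(4) > 14.

E[X] = 1001/243 ≈ 4.119342; E[X] ≥ 1; first-moment method inconclusive here.


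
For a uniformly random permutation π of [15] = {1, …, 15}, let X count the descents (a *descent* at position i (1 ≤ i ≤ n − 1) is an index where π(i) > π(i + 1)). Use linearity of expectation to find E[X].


Write X = Σ X_I over i = 1, …, 14, with X_I the indicator of one descent.
There are 14 indicators.
For each fixed i, the pair (π(i), π(i+1)) is a uniformly random ordered pair of distinct values from {1, …, 15}; by symmetry P[π(i) > π(i+1)] = 1/2.
By linearity: E[X] = 14 · (1/2) = (15 − 1) · (1/2) = 7 ≈ 7.0000.

E[X] = 7 = 7.0000.


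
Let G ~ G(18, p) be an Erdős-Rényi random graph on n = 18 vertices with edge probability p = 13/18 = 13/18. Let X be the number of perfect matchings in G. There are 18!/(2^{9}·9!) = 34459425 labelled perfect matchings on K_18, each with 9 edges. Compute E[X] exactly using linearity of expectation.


K_18 has 18!/(2^{9}·9!) = 34459425 labelled perfect matchings.
For each such perfect matching H, let X_H = 1 if all 9 edges of H are present in G. Then P[X_H = 1] = p^{9} = (13/18)^{9} = 10604499373/198359290368.
By linearity of expectation: E[X] = Σ_H E[X_H] = 34459425 · p^{9} = 34459425 · 10604499373/198359290368 = 4511419145758525/2448880128.
Numerically: E[X] ≈ 1.8422e+06.

E[X] = 34459425 · (13/18)^{9} = 4511419145758525/2448880128 ≈ 1.8422e+06.


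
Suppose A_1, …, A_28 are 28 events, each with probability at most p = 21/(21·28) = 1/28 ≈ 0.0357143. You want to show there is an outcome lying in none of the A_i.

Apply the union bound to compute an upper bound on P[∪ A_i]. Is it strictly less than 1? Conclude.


Union bound: P[∪_{i=1}^{28} A_i] ≤ Σ_i P[A_i] ≤ 28·p = 28·(1/28) = 1.
Numerically: 1 ≈ 1.0000000.
Is 1 < 1? NO.
Since the bound 1 is ≥ 1, the union bound is uninformative here; it does NOT by itself certify existence.

28·p = 1 ≈ 1.0000000; existence NOT certified by the union bound.


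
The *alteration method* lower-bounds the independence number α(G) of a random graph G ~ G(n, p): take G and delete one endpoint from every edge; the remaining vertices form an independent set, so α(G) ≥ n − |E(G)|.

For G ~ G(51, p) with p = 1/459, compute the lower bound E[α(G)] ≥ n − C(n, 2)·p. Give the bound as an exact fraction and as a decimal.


E[|E(G)|] = C(51, 2)·p = 1275 · (1/459) = 25/9.
E[α(G)] ≥ n − E[|E(G)|] = 51 − 25/9 = 434/9.
Numerically: ≈ 48.222222.
(This is only a lower bound; the true E[α(G)] may be larger.)

E[α(G)] ≥ 434/9 ≈ 48.222222.
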